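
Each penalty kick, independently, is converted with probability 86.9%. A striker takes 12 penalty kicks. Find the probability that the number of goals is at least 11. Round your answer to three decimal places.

0.521

X ~ Binomial(12, 0.869); P(X ≥ 11) = Σ C(12,k) p^k (1−p)^(12−k) over k:
  k=11: C(12,11)·0.869^11·0.131^1 = 0.33548
  k=12: C(12,12)·0.869^12·0.131^0 = 0.18545
Total = 0.52094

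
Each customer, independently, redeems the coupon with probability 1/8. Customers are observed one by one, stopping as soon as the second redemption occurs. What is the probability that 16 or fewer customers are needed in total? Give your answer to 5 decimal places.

0.61207

Finishing within 16 customers ⇔ at least 2 successes in the first 16. With X ~ Binomial(16, 0.125), P(Y ≤ 16) = 1 − P(X ≤ 1).
  k=0: C(16,0)·0.125^0·0.875^16 = 0.1180671
  k=1: C(16,1)·0.125^1·0.875^15 = 0.2698676
1 − 0.3879347 = 0.6120653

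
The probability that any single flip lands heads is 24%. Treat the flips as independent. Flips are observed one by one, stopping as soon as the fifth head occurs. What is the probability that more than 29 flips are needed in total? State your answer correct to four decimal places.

Needing more than 29 flips ⇔ fewer than 5 successes in the first 29. With X ~ Binomial(29, 0.24), P(Y > 29) = P(X ≤ 4).
  k=0: C(29,0)·0.24^0·0.76^29 = 0.000350
  k=1: C(29,1)·0.24^1·0.76^28 = 0.003202
  k=2: C(29,2)·0.24^2·0.76^27 = 0.014155
  k=3: C(29,3)·0.24^3·0.76^26 = 0.040231
  k=4: C(29,4)·0.24^4·0.76^25 = 0.082578
P(X ≤ 4) = 0.140516

0.1405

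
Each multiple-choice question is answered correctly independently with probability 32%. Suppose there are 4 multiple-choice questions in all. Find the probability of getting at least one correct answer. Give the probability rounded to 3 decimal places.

0.786

P(at least one) = 1 − P(none) = 1 − (1 − 0.32)^4
= 1 − 0.21381 = 0.78619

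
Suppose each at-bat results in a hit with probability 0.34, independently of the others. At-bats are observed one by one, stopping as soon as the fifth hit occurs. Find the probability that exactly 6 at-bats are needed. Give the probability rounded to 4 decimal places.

0.0150

Y = trial on which the fifth success occurs; negative binomial, r=5, p=0.34.
P(Y=6) = C(5,4) · p^5 · (1−p)^1
= 5 · 0.0045435 · 0.66 = 0.014994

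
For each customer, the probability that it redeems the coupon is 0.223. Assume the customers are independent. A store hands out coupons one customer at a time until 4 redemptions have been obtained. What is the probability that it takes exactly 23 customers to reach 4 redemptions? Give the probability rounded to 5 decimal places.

Y = trial on which the fourth success occurs; negative binomial, r=4, p=0.223.
P(Y=23) = C(22,3) · p^4 · (1−p)^19
= 1540 · 0.002473 · 0.0082794 = 0.0315311

0.03153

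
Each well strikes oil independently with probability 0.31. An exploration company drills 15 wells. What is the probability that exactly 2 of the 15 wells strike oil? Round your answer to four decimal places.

X ~ Binomial(n=15, p=0.31).
P(X=2) = C(15,2) · p^2 · (1−p)^13
= 105 · 0.0961 · 0.008036 = 0.081087

0.0811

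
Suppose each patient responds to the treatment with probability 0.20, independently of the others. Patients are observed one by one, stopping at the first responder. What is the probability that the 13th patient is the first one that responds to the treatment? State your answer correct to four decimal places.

0.0137

Geometric (trials to first success), p = 0.20.
P(Y = 13) = (1−p)^12 · p = 0.068719 · 0.20 = 0.013744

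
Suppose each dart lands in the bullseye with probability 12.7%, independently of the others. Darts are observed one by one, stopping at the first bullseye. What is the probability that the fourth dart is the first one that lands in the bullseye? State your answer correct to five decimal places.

0.08450

Geometric (trials to first success), p = 0.127.
P(Y = 4) = (1−p)^3 · p = 0.66534 · 0.127 = 0.0844980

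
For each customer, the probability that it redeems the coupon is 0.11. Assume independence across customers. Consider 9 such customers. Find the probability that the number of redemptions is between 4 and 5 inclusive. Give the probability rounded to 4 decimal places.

0.0116

X ~ Binomial(9, 0.11); P(4 ≤ X ≤ 5) = Σ C(9,k) p^k (1−p)^(9−k) over k:
  k=4: C(9,4)·0.11^4·0.89^5 = 0.010301
  k=5: C(9,5)·0.11^5·0.89^4 = 0.001273
Total = 0.011574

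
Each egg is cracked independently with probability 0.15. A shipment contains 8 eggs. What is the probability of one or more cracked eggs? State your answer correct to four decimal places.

P(at least one) = 1 − P(none) = 1 − (1 − 0.15)^8
= 1 − 0.272491 = 0.727509

0.7275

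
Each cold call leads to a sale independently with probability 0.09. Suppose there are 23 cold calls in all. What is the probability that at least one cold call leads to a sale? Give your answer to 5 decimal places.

0.88572

P(at least one) = 1 − P(none) = 1 − (1 − 0.09)^23
= 1 − 0.1142752 = 0.8857248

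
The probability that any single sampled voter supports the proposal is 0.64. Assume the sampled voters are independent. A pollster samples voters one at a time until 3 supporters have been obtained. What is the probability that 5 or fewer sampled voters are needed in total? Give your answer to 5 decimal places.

Finishing within 5 sampled voters ⇔ at least 3 successes in the first 5. With X ~ Binomial(5, 0.64), P(Y ≤ 5) = 1 − P(X ≤ 2).
  k=0: C(5,0)·0.64^0·0.36^5 = 0.0060466
  k=1: C(5,1)·0.64^1·0.36^4 = 0.0537477
  k=2: C(5,2)·0.64^2·0.36^3 = 0.1911030
1 − 0.2508973 = 0.7491027

0.74910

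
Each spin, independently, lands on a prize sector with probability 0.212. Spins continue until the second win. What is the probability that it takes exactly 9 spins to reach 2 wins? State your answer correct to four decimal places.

Y = trial on which the second success occurs; negative binomial, r=2, p=0.212.
P(Y=9) = C(8,1) · p^2 · (1−p)^7
= 8 · 0.044944 · 0.18866 = 0.067834

0.0678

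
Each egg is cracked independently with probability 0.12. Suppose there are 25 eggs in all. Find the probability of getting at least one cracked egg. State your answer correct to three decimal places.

P(at least one) = 1 − P(none) = 1 − (1 − 0.12)^25
= 1 − 0.04093 = 0.95907

0.959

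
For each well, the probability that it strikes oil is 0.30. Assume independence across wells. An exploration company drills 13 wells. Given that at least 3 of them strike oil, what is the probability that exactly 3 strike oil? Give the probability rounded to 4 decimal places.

0.2735

X ~ Binomial(13, 0.30). Want P(X=3 | X≥3) = P(X=3) / P(X≥3).
P(X=3) = C(13,3)·0.30^3·0.70^10 = 0.218127
P(X≥3) = 1 − 0.009689 − 0.053981 − 0.138808 = 0.797522
Ratio = 0.218127 / 0.797522 = 0.273507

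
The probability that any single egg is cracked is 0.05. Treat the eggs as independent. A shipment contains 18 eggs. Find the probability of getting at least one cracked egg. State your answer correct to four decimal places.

0.6028

P(at least one) = 1 − P(none) = 1 − (1 − 0.05)^18
= 1 − 0.397214 = 0.602786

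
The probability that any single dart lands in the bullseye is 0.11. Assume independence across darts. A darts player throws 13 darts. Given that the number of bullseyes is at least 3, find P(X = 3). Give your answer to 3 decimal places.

X ~ Binomial(13, 0.11). Want P(X=3 | X≥3) = P(X=3) / P(X≥3).
P(X=3) = C(13,3)·0.11^3·0.89^10 = 0.11870
P(X≥3) = 1 − 0.21982 − 0.35320 − 0.26192 = 0.16506
Ratio = 0.11870 / 0.16506 = 0.71912

0.719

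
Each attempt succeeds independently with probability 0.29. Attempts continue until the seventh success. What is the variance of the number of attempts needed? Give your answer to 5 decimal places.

59.09631

Y = total attempts until the seventh success; negative binomial with r=7, p=0.29.
Var(Y) = r(1−p)/p² = 7·0.71 / 0.29² = 59.0963139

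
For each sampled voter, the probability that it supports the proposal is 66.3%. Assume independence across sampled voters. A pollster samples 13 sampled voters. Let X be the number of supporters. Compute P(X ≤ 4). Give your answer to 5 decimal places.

X ~ Binomial(13, 0.663); P(X ≤ 4) = Σ C(13,k) p^k (1−p)^(13−k) over k:
  k=0: C(13,0)·0.663^0·0.337^13 = 0.0000007
  k=1: C(13,1)·0.663^1·0.337^12 = 0.0000185
  k=2: C(13,2)·0.663^2·0.337^11 = 0.0002183
  k=3: C(13,3)·0.663^3·0.337^10 = 0.0015747
  k=4: C(13,4)·0.663^4·0.337^9 = 0.0077451
Total = 0.0095574

0.00956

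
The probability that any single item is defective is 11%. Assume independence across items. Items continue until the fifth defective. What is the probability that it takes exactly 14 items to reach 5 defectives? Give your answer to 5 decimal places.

0.00403

Y = trial on which the fifth success occurs; negative binomial, r=5, p=0.11.
P(Y=14) = C(13,4) · p^5 · (1−p)^9
= 715 · 1.6105e-05 · 0.35036 = 0.0040344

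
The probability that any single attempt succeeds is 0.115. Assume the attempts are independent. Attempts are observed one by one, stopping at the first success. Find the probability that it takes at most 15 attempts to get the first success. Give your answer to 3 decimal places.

Y = number of attempts to the first success; geometric, p = 0.115.
P(Y ≤ 15) = 1 − (1−p)^15 = 1 − 0.16001 = 0.83999

0.840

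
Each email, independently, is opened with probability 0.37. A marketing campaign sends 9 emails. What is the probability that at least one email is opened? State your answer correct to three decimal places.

0.984

P(at least one) = 1 − P(none) = 1 − (1 − 0.37)^9
= 1 − 0.01563 = 0.98437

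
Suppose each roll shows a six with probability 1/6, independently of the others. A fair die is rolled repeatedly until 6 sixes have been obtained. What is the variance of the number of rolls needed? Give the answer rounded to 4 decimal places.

180.0000

Y = total rolls until the sixth success; negative binomial with r=6, p=0.166667.
Var(Y) = r(1−p)/p² = 6·0.833333 / 0.166667² = 180.000000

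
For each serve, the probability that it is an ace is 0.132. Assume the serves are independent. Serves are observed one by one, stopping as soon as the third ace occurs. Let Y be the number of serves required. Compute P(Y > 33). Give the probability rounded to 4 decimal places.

Needing more than 33 serves ⇔ fewer than 3 successes in the first 33. With X ~ Binomial(33, 0.132), P(Y > 33) = P(X ≤ 2).
  k=0: C(33,0)·0.132^0·0.868^33 = 0.009357
  k=1: C(33,1)·0.132^1·0.868^32 = 0.046959
  k=2: C(33,2)·0.132^2·0.868^31 = 0.114260
P(X ≤ 2) = 0.170576

0.1706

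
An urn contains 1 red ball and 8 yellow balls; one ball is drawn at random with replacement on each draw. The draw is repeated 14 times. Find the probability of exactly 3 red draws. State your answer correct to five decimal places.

X ~ Binomial(n=14, p=0.111111).
P(X=3) = C(14,3) · p^3 · (1−p)^11
= 364 · 0.0013717 · 0.27373 = 0.1366772

0.13668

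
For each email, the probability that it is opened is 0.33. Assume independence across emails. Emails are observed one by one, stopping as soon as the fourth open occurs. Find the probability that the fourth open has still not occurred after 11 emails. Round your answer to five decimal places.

Needing more than 11 emails ⇔ fewer than 4 successes in the first 11. With X ~ Binomial(11, 0.33), P(Y > 11) = P(X ≤ 3).
  k=0: C(11,0)·0.33^0·0.67^11 = 0.0122130
  k=1: C(11,1)·0.33^1·0.67^10 = 0.0661690
  k=2: C(11,2)·0.33^2·0.67^9 = 0.1629535
  k=3: C(11,3)·0.33^3·0.67^8 = 0.2407821
P(X ≤ 3) = 0.4821177

0.48212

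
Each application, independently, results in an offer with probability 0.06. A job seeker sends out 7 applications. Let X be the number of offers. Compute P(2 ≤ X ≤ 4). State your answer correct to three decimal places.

X ~ Binomial(7, 0.06); P(2 ≤ X ≤ 4) = Σ C(7,k) p^k (1−p)^(7−k) over k:
  k=2: C(7,2)·0.06^2·0.94^5 = 0.05548
  k=3: C(7,3)·0.06^3·0.94^4 = 0.00590
  k=4: C(7,4)·0.06^4·0.94^3 = 0.00038
Total = 0.06176

0.062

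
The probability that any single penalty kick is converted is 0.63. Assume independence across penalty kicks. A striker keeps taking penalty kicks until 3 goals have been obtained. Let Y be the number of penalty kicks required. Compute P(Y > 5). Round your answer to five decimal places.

0.26701

Needing more than 5 penalty kicks ⇔ fewer than 3 successes in the first 5. With X ~ Binomial(5, 0.63), P(Y > 5) = P(X ≤ 2).
  k=0: C(5,0)·0.63^0·0.37^5 = 0.0069344
  k=1: C(5,1)·0.63^1·0.37^4 = 0.0590361
  k=2: C(5,2)·0.63^2·0.37^3 = 0.2010418
P(X ≤ 2) = 0.2670122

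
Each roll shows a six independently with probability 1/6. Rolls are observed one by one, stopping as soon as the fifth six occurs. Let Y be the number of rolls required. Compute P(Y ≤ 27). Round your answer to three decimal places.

0.476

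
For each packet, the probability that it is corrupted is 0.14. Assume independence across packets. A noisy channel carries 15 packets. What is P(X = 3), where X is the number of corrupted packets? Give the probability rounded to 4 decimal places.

0.2044

X ~ Binomial(n=15, p=0.14).
P(X=3) = C(15,3) · p^3 · (1−p)^12
= 455 · 0.002744 · 0.16367 = 0.204351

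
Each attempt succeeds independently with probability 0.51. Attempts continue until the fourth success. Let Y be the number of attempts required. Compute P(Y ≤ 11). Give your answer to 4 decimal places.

0.8991

Finishing within 11 attempts ⇔ at least 4 successes in the first 11. With X ~ Binomial(11, 0.51), P(Y ≤ 11) = 1 − P(X ≤ 3).
  k=0: C(11,0)·0.51^0·0.49^11 = 0.000391
  k=1: C(11,1)·0.51^1·0.49^10 = 0.004476
  k=2: C(11,2)·0.51^2·0.49^9 = 0.023295
  k=3: C(11,3)·0.51^3·0.49^8 = 0.072738
1 − 0.100901 = 0.899099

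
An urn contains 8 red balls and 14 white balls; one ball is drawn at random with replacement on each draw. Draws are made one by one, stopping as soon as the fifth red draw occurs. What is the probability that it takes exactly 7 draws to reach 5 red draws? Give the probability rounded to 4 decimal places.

0.0386

Y = trial on which the fifth success occurs; negative binomial, r=5, p=0.363636.
P(Y=7) = C(6,4) · p^5 · (1−p)^2
= 15 · 0.0063582 · 0.40496 = 0.038622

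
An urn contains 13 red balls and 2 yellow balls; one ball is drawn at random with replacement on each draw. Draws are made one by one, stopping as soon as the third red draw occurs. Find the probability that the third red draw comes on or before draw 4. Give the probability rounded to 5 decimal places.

0.91135

Finishing within 4 draws ⇔ at least 3 successes in the first 4. With X ~ Binomial(4, 0.866667), P(Y ≤ 4) = 1 − P(X ≤ 2).
  k=0: C(4,0)·0.866667^0·0.133333^4 = 0.0003160
  k=1: C(4,1)·0.866667^1·0.133333^3 = 0.0082173
  k=2: C(4,2)·0.866667^2·0.133333^2 = 0.0801185
1 − 0.0886519 = 0.9113481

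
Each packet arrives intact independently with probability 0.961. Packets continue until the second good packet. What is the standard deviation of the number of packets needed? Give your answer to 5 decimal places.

Y = total packets until the second success; negative binomial with r=2, p=0.961.
SD(Y) = √[r(1−p)/p²] = √(0.0844594) = 0.2906189

0.29062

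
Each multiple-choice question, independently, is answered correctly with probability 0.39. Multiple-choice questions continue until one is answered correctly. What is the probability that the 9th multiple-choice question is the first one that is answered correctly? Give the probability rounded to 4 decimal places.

Geometric (trials to first success), p = 0.39.
P(Y = 9) = (1−p)^8 · p = 0.019171 · 0.39 = 0.007477

0.0075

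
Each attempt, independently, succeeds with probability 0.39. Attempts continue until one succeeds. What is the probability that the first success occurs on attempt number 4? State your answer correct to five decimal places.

0.08852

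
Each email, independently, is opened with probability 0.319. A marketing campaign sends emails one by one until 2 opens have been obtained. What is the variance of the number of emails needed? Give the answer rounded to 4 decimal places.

13.3843

Y = total emails until the second success; negative binomial with r=2, p=0.319.
Var(Y) = r(1−p)/p² = 2·0.681 / 0.319² = 13.384302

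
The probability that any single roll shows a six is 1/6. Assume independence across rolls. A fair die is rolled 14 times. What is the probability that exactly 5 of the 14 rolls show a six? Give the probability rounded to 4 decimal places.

X ~ Binomial(n=14, p=0.166667).
P(X=5) = C(14,5) · p^5 · (1−p)^9
= 2002 · 0.0001286 · 0.19381 = 0.049897

0.0499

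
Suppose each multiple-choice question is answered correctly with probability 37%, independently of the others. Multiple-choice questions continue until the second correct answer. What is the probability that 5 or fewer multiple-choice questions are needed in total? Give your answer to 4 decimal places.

Finishing within 5 multiple-choice questions ⇔ at least 2 successes in the first 5. With X ~ Binomial(5, 0.37), P(Y ≤ 5) = 1 − P(X ≤ 1).
  k=0: C(5,0)·0.37^0·0.63^5 = 0.099244
  k=1: C(5,1)·0.37^1·0.63^4 = 0.291430
1 − 0.390673 = 0.609327

0.6093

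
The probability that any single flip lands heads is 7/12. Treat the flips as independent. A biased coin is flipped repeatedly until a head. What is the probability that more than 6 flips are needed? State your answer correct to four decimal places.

Y = number of flips to the first success; geometric, p = 0.583333.
P(Y > 6) = P(first 6 all fail) = (1−p)^6 = 0.005233

0.0052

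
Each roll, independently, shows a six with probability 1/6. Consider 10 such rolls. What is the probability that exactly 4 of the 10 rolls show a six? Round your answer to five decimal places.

X ~ Binomial(n=10, p=0.166667).
P(X=4) = C(10,4) · p^4 · (1−p)^6
= 210 · 0.0007716 · 0.3349 = 0.0542659

0.05427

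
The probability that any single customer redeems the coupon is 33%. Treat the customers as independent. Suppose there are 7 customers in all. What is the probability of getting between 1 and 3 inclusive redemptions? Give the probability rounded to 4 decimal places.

X ~ Binomial(7, 0.33); P(1 ≤ X ≤ 3) = Σ C(7,k) p^k (1−p)^(7−k) over k:
  k=1: C(7,1)·0.33^1·0.67^6 = 0.208959
  k=2: C(7,2)·0.33^2·0.67^5 = 0.308760
  k=3: C(7,3)·0.33^3·0.67^4 = 0.253460
Total = 0.771179

0.7712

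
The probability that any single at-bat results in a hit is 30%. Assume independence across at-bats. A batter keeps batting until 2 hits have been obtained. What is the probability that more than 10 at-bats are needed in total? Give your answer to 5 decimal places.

0.14931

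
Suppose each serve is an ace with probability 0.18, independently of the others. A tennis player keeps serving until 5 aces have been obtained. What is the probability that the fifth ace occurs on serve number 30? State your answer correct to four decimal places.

0.0314

Y = trial on which the fifth success occurs; negative binomial, r=5, p=0.18.
P(Y=30) = C(29,4) · p^5 · (1−p)^25
= 23751 · 0.00018896 · 0.007004 = 0.031433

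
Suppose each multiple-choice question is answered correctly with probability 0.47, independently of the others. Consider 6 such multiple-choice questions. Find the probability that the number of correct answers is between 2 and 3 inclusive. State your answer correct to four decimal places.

0.5706

X ~ Binomial(6, 0.47); P(2 ≤ X ≤ 3) = Σ C(6,k) p^k (1−p)^(6−k) over k:
  k=2: C(6,2)·0.47^2·0.53^4 = 0.261451
  k=3: C(6,3)·0.47^3·0.53^3 = 0.309137
Total = 0.570588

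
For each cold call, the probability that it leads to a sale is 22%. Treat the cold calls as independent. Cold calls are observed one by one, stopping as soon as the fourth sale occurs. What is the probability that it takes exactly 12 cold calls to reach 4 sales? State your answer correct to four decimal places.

Y = trial on which the fourth success occurs; negative binomial, r=4, p=0.22.
P(Y=12) = C(11,3) · p^4 · (1−p)^8
= 165 · 0.0023426 · 0.13701 = 0.052958

0.0530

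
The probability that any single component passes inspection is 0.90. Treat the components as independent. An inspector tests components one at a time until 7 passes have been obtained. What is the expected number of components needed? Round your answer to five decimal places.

7.77778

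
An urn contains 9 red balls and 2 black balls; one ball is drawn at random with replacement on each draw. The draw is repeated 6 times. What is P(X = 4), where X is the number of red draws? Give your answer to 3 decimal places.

0.222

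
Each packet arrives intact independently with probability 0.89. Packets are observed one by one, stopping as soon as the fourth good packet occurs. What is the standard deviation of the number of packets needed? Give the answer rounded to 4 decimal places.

0.7453

Y = total packets until the fourth success; negative binomial with r=4, p=0.89.
SD(Y) = √[r(1−p)/p²] = √(0.555485) = 0.745309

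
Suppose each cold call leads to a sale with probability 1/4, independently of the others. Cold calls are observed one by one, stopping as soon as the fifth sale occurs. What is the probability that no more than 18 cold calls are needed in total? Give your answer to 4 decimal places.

0.4813

Finishing within 18 cold calls ⇔ at least 5 successes in the first 18. With X ~ Binomial(18, 0.25), P(Y ≤ 18) = 1 − P(X ≤ 4).
  k=0: C(18,0)·0.25^0·0.75^18 = 0.005638
  k=1: C(18,1)·0.25^1·0.75^17 = 0.033826
  k=2: C(18,2)·0.25^2·0.75^16 = 0.095841
  k=3: C(18,3)·0.25^3·0.75^15 = 0.170384
  k=4: C(18,4)·0.25^4·0.75^14 = 0.212980
1 − 0.518669 = 0.481331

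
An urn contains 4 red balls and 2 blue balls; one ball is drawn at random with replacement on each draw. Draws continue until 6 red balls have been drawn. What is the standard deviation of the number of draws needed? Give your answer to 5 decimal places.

2.12132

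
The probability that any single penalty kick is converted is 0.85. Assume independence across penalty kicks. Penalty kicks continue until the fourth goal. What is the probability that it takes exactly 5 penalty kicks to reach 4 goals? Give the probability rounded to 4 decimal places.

0.3132

Y = trial on which the fourth success occurs; negative binomial, r=4, p=0.85.
P(Y=5) = C(4,3) · p^4 · (1−p)^1
= 4 · 0.52201 · 0.15 = 0.313204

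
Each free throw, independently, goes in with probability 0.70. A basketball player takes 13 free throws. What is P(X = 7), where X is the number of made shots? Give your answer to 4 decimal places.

X ~ Binomial(n=13, p=0.70).
P(X=7) = C(13,7) · p^7 · (1−p)^6
= 1716 · 0.082354 · 0.000729 = 0.103022

0.1030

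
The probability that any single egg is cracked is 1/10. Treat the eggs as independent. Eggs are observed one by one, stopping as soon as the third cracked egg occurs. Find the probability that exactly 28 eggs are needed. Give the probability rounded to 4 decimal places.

Y = trial on which the third success occurs; negative binomial, r=3, p=0.10.
P(Y=28) = C(27,2) · p^3 · (1−p)^25
= 351 · 0.001 · 0.07179 = 0.025198

0.0252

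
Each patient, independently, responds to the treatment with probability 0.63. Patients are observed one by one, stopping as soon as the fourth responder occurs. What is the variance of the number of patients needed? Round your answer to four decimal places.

3.7289

Y = total patients until the fourth success; negative binomial with r=4, p=0.63.
Var(Y) = r(1−p)/p² = 4·0.37 / 0.63² = 3.728899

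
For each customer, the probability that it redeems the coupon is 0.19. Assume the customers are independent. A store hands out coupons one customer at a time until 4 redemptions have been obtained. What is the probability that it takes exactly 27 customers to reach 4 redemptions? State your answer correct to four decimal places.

0.0266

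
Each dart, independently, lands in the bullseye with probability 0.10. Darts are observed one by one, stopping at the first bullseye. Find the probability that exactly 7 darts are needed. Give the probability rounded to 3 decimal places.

Geometric (trials to first success), p = 0.10.
P(Y = 7) = (1−p)^6 · p = 0.53144 · 0.10 = 0.05314

0.053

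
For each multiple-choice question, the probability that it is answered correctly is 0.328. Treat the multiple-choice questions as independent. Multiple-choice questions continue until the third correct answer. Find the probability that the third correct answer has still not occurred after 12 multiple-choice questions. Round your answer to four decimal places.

0.1915

Needing more than 12 multiple-choice questions ⇔ fewer than 3 successes in the first 12. With X ~ Binomial(12, 0.328), P(Y > 12) = P(X ≤ 2).
  k=0: C(12,0)·0.328^0·0.672^12 = 0.008481
  k=1: C(12,1)·0.328^1·0.672^11 = 0.049673
  k=2: C(12,2)·0.328^2·0.672^10 = 0.133347
P(X ≤ 2) = 0.191501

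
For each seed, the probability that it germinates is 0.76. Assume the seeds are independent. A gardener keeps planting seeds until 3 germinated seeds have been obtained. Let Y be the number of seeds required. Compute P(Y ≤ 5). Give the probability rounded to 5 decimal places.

Finishing within 5 seeds ⇔ at least 3 successes in the first 5. With X ~ Binomial(5, 0.76), P(Y ≤ 5) = 1 − P(X ≤ 2).
  k=0: C(5,0)·0.76^0·0.24^5 = 0.0007963
  k=1: C(5,1)·0.76^1·0.24^4 = 0.0126075
  k=2: C(5,2)·0.76^2·0.24^3 = 0.0798474
1 − 0.0932512 = 0.9067488

0.90675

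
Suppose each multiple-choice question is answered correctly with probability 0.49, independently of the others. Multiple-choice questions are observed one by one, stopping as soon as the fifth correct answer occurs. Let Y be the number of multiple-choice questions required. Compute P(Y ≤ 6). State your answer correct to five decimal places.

0.10028

Finishing within 6 multiple-choice questions ⇔ at least 5 successes in the first 6. With X ~ Binomial(6, 0.49), P(Y ≤ 6) = 1 − P(X ≤ 4).
  k=0: C(6,0)·0.49^0·0.51^6 = 0.0175963
  k=1: C(6,1)·0.49^1·0.51^5 = 0.1014374
  k=2: C(6,2)·0.49^2·0.51^4 = 0.2436487
  k=3: C(6,3)·0.49^3·0.51^3 = 0.3121251
  k=4: C(6,4)·0.49^4·0.51^2 = 0.2249137
1 − 0.8997213 = 0.1002787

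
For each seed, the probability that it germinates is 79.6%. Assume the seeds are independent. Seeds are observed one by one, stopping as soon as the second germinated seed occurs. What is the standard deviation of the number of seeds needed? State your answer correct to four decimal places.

0.8024

Y = total seeds until the second success; negative binomial with r=2, p=0.796.
SD(Y) = √[r(1−p)/p²] = √(0.643923) = 0.802448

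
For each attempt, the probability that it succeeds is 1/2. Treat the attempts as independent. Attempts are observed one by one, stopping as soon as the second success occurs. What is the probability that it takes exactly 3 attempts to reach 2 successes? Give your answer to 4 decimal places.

0.2500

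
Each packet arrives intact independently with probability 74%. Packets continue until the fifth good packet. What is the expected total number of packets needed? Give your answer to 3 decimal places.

Y = total packets until the fifth success; negative binomial with r=5, p=0.74.
E[Y] = r / p = 5 / 0.74 = 6.75676

6.757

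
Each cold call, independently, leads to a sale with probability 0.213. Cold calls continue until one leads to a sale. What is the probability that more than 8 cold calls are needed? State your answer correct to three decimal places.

Y = number of cold calls to the first success; geometric, p = 0.213.
P(Y > 8) = P(first 8 all fail) = (1−p)^8 = 0.14716

0.147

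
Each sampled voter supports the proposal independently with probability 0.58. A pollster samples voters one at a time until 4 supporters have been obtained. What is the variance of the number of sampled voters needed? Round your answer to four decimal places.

4.9941

Y = total sampled voters until the fourth success; negative binomial with r=4, p=0.58.
Var(Y) = r(1−p)/p² = 4·0.42 / 0.58² = 4.994055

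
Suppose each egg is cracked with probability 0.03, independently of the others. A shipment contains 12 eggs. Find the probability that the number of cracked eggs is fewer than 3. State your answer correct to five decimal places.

0.99515

X ~ Binomial(12, 0.03); P(X ≤ 2) = Σ C(12,k) p^k (1−p)^(12−k) over k:
  k=0: C(12,0)·0.03^0·0.97^12 = 0.6938424
  k=1: C(12,1)·0.03^1·0.97^11 = 0.2575085
  k=2: C(12,2)·0.03^2·0.97^10 = 0.0438030
Total = 0.9951539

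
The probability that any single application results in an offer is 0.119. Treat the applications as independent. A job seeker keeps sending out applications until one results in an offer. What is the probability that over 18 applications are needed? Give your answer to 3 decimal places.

Y = number of applications to the first success; geometric, p = 0.119.
P(Y > 18) = P(first 18 all fail) = (1−p)^18 = 0.10223

0.102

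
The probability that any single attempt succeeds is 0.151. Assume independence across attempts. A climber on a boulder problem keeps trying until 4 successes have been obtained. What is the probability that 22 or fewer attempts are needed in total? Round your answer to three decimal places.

Finishing within 22 attempts ⇔ at least 4 successes in the first 22. With X ~ Binomial(22, 0.151), P(Y ≤ 22) = 1 − P(X ≤ 3).
  k=0: C(22,0)·0.151^0·0.849^22 = 0.02729
  k=1: C(22,1)·0.151^1·0.849^21 = 0.10677
  k=2: C(22,2)·0.151^2·0.849^20 = 0.19940
  k=3: C(22,3)·0.151^3·0.849^19 = 0.23643
1 − 0.56989 = 0.43011

0.430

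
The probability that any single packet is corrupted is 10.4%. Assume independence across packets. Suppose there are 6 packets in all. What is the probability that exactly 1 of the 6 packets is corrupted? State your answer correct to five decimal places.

X ~ Binomial(n=6, p=0.104).
P(X=1) = C(6,1) · p^1 · (1−p)^5
= 6 · 0.104 · 0.57748 = 0.3603501

0.36035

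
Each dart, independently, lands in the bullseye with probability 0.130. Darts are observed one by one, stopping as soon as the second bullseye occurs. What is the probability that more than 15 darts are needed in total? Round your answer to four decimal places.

0.4013

Needing more than 15 darts ⇔ fewer than 2 successes in the first 15. With X ~ Binomial(15, 0.13), P(Y > 15) = P(X ≤ 1).
  k=0: C(15,0)·0.13^0·0.87^15 = 0.123819
  k=1: C(15,1)·0.13^1·0.87^14 = 0.277526
P(X ≤ 1) = 0.401346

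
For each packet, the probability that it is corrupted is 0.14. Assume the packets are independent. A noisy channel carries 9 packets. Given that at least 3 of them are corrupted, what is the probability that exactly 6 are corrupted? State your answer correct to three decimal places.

0.003

X ~ Binomial(9, 0.14). Want P(X=6 | X≥3) = P(X=6) / P(X≥3).
P(X=6) = C(9,6)·0.14^6·0.86^3 = 0.00040
P(X≥3) = 1 − 0.25733 − 0.37701 − 0.24550 = 0.12016
Ratio = 0.00040 / 0.12016 = 0.00335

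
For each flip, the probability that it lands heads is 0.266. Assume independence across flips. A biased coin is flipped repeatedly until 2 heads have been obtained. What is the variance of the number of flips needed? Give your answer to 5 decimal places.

20.74736

Y = total flips until the second success; negative binomial with r=2, p=0.266.
Var(Y) = r(1−p)/p² = 2·0.734 / 0.266² = 20.7473571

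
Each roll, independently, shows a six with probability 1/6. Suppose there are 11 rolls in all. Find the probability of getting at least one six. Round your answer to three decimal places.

P(at least one) = 1 − P(none) = 1 − (1 − 0.166667)^11
= 1 − 0.13459 = 0.86541

0.865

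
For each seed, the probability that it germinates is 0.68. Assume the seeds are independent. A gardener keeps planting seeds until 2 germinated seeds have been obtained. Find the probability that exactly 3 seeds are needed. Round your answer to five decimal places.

Y = trial on which the second success occurs; negative binomial, r=2, p=0.68.
P(Y=3) = C(2,1) · p^2 · (1−p)^1
= 2 · 0.4624 · 0.32 = 0.2959360

0.29594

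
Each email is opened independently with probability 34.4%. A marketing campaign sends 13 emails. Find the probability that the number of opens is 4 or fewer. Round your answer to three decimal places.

X ~ Binomial(13, 0.344); P(X ≤ 4) = Σ C(13,k) p^k (1−p)^(13−k) over k:
  k=0: C(13,0)·0.344^0·0.656^13 = 0.00417
  k=1: C(13,1)·0.344^1·0.656^12 = 0.02840
  k=2: C(13,2)·0.344^2·0.656^11 = 0.08936
  k=3: C(13,3)·0.344^3·0.656^10 = 0.17182
  k=4: C(13,4)·0.344^4·0.656^9 = 0.22525
Total = 0.51901

0.519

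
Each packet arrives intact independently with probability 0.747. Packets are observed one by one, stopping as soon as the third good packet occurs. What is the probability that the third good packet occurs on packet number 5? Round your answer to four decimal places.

0.1601

Y = trial on which the third success occurs; negative binomial, r=3, p=0.747.
P(Y=5) = C(4,2) · p^3 · (1−p)^2
= 6 · 0.41683 · 0.064009 = 0.160086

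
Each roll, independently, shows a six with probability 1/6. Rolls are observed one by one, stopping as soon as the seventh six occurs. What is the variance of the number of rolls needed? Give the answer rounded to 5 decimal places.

Y = total rolls until the seventh success; negative binomial with r=7, p=0.166667.
Var(Y) = r(1−p)/p² = 7·0.833333 / 0.166667² = 210.0000000

210.00000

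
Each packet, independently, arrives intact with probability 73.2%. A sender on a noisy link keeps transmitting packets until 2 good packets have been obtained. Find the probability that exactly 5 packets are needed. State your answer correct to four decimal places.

0.0413

Y = trial on which the second success occurs; negative binomial, r=2, p=0.732.
P(Y=5) = C(4,1) · p^2 · (1−p)^3
= 4 · 0.53582 · 0.019249 = 0.041256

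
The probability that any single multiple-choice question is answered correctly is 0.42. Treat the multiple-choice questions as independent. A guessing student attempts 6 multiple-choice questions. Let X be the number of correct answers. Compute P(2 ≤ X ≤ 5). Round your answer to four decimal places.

0.7910

X ~ Binomial(6, 0.42); P(2 ≤ X ≤ 5) = Σ C(6,k) p^k (1−p)^(6−k) over k:
  k=2: C(6,2)·0.42^2·0.58^4 = 0.299434
  k=3: C(6,3)·0.42^3·0.58^3 = 0.289109
  k=4: C(6,4)·0.42^4·0.58^2 = 0.157016
  k=5: C(6,5)·0.42^5·0.58^1 = 0.045481
Total = 0.791040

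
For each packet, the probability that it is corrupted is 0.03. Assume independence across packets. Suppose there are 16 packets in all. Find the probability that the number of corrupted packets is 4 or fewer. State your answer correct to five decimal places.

0.99992

X ~ Binomial(16, 0.03); P(X ≤ 4) = Σ C(16,k) p^k (1−p)^(16−k) over k:
  k=0: C(16,0)·0.03^0·0.97^16 = 0.6142537
  k=1: C(16,1)·0.03^1·0.97^15 = 0.3039606
  k=2: C(16,2)·0.03^2·0.97^14 = 0.0705063
  k=3: C(16,3)·0.03^3·0.97^13 = 0.0101762
  k=4: C(16,4)·0.03^4·0.97^12 = 0.0010229
Total = 0.9999196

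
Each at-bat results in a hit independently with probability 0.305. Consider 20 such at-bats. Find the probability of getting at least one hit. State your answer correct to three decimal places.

0.999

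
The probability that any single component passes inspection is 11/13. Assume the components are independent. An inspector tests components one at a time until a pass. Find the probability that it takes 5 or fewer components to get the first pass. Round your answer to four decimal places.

Y = number of components to the first success; geometric, p = 0.846154.
P(Y ≤ 5) = 1 − (1−p)^5 = 1 − 0.000086 = 0.999914

0.9999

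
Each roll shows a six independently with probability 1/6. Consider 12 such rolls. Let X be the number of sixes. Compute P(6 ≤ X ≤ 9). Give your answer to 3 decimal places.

0.008

X ~ Binomial(12, 0.166667); P(6 ≤ X ≤ 9) = Σ C(12,k) p^k (1−p)^(12−k) over k:
  k=6: C(12,6)·0.166667^6·0.833333^6 = 0.00663
  k=7: C(12,7)·0.166667^7·0.833333^5 = 0.00114
  k=8: C(12,8)·0.166667^8·0.833333^4 = 0.00014
  k=9: C(12,9)·0.166667^9·0.833333^3 = 0.00001
Total = 0.00792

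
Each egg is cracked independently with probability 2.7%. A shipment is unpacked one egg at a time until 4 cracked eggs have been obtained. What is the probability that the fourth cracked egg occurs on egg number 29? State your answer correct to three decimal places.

Y = trial on which the fourth success occurs; negative binomial, r=4, p=0.027.
P(Y=29) = C(28,3) · p^4 · (1−p)^25
= 3276 · 5.3144e-07 · 0.50445 = 0.00088

0.001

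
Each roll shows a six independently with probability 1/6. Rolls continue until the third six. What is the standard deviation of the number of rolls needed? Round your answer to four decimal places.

Y = total rolls until the third success; negative binomial with r=3, p=0.166667.
SD(Y) = √[r(1−p)/p²] = √(90.000000) = 9.486833

9.4868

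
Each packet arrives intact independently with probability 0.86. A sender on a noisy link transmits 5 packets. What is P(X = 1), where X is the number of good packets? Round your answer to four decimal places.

0.0017

X ~ Binomial(n=5, p=0.86).
P(X=1) = C(5,1) · p^1 · (1−p)^4
= 5 · 0.86 · 0.00038416 = 0.001652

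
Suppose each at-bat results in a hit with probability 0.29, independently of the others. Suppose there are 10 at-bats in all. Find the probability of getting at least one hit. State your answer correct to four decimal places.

0.9674

P(at least one) = 1 − P(none) = 1 − (1 − 0.29)^10
= 1 − 0.032552 = 0.967448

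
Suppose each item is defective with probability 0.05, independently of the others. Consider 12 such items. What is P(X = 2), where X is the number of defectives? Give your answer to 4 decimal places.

X ~ Binomial(n=12, p=0.05).
P(X=2) = C(12,2) · p^2 · (1−p)^10
= 66 · 0.0025 · 0.59874 = 0.098792

0.0988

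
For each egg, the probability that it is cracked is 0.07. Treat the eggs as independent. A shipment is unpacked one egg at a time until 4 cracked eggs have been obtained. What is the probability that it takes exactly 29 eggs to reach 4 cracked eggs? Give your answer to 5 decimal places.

Y = trial on which the fourth success occurs; negative binomial, r=4, p=0.07.
P(Y=29) = C(28,3) · p^4 · (1−p)^25
= 3276 · 2.401e-05 · 0.16296 = 0.0128177

0.01282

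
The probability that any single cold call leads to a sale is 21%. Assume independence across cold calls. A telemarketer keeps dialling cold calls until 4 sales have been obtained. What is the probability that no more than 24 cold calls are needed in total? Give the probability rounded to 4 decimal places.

Finishing within 24 cold calls ⇔ at least 4 successes in the first 24. With X ~ Binomial(24, 0.21), P(Y ≤ 24) = 1 − P(X ≤ 3).
  k=0: C(24,0)·0.21^0·0.79^24 = 0.003492
  k=1: C(24,1)·0.21^1·0.79^23 = 0.022277
  k=2: C(24,2)·0.21^2·0.79^22 = 0.068099
  k=3: C(24,3)·0.21^3·0.79^21 = 0.132751
1 − 0.226619 = 0.773381

0.7734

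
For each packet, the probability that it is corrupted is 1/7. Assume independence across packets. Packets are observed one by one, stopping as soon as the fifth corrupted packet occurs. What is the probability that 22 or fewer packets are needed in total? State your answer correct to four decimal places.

0.1969

Finishing within 22 packets ⇔ at least 5 successes in the first 22. With X ~ Binomial(22, 0.142857), P(Y ≤ 22) = 1 − P(X ≤ 4).
  k=0: C(22,0)·0.142857^0·0.857143^22 = 0.033664
  k=1: C(22,1)·0.142857^1·0.857143^21 = 0.123436
  k=2: C(22,2)·0.142857^2·0.857143^20 = 0.216013
  k=3: C(22,3)·0.142857^3·0.857143^19 = 0.240015
  k=4: C(22,4)·0.142857^4·0.857143^18 = 0.190012
1 − 0.803140 = 0.196860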